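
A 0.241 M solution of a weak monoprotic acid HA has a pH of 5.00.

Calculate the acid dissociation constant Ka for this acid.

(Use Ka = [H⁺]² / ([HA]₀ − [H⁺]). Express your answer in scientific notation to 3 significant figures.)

[H⁺] = 10^(−pH) = 10^(−5.00) = 1.000e-05 M. For HA ⇌ H⁺ + A⁻, Ka = [H⁺][A⁻]/[HA] = [H⁺]² / ([HA]₀ − [H⁺]) = (1.000e-05)² / (0.241 − 1.000e-05) = 4.15e-10.

K_a = 4.15e-10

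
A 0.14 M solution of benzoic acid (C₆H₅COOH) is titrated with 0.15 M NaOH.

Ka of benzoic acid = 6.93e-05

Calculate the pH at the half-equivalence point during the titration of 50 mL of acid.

At half-equivalence [HA] = [A⁻], so Henderson-Hasselbalch gives pH = pKa = -log(6.93e-05) = 4.16.

pH = pKa = 4.16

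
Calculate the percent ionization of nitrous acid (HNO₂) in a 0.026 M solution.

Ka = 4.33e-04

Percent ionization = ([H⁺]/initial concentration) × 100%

Using Ka equilibrium: x² + Ka×x - Ka×C = 0. Solving: [H⁺] = 3.1458e-03. Percent = (3.1458e-03/0.026) × 100

Percent ionization = 12.1%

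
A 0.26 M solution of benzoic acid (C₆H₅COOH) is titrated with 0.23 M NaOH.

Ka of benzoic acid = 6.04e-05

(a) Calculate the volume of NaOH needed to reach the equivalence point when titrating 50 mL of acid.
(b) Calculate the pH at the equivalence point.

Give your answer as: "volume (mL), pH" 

moles acid = 0.26 × 50/1000 = 0.013 mol; V_base = moles/0.23 × 1000 = 56.5 mL. At equivalence only the conjugate base is present: [A⁻] = 0.013/0.107 = 1.2204e-01 M. Kb = Kw/Ka = 1.66e-10; [OH⁻] = √(Kb × [A⁻]) = 4.4950e-06; pOH = 5.35; pH = 14 - pOH = 8.65.

V = 56.5 mL, pH = 8.65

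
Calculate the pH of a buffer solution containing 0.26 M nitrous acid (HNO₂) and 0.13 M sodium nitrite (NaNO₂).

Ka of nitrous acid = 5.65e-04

pKa = -log(5.65e-04) = 3.25. pH = pKa + log([A⁻]/[HA]) = 3.25 + log(0.13/0.26)

pH = 2.95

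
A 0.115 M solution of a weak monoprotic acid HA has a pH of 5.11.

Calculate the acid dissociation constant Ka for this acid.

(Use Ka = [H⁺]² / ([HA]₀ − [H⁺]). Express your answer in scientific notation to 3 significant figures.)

[H⁺] = 10^(−pH) = 10^(−5.11) = 7.762e-06 M. For HA ⇌ H⁺ + A⁻, Ka = [H⁺][A⁻]/[HA] = [H⁺]² / ([HA]₀ − [H⁺]) = (7.762e-06)² / (0.115 − 7.762e-06) = 5.24e-10.

K_a = 5.24e-10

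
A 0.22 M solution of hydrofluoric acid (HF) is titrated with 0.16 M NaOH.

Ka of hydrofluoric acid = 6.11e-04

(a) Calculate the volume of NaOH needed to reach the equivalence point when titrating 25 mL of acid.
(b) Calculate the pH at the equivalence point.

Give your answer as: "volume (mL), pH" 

moles acid = 0.22 × 25/1000 = 0.0055 mol; V_base = moles/0.16 × 1000 = 34.4 mL. At equivalence only the conjugate base is present: [A⁻] = 0.0055/0.059 = 9.2632e-02 M. Kb = Kw/Ka = 1.64e-11; [OH⁻] = √(Kb × [A⁻]) = 1.2313e-06; pOH = 5.91; pH = 14 - pOH = 8.09.

V = 34.4 mL, pH = 8.09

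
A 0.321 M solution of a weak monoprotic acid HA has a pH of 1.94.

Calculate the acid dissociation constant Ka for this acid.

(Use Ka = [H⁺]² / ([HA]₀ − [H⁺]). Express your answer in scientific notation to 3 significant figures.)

[H⁺] = 10^(−pH) = 10^(−1.94) = 1.148e-02 M. For HA ⇌ H⁺ + A⁻, Ka = [H⁺][A⁻]/[HA] = [H⁺]² / ([HA]₀ − [H⁺]) = (1.148e-02)² / (0.321 − 1.148e-02) = 4.26e-04.

K_a = 4.26e-04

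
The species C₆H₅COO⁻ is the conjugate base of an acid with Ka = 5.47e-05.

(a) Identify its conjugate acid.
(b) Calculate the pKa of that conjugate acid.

(a) The conjugate acid is formed by adding one H⁺ to C₆H₅COO⁻, giving C₆H₅COOH. (b) pKa = -log(Ka) = -log(5.47e-05) = 4.26.

Conjugate acid: C₆H₅COOH; pK_a = 4.26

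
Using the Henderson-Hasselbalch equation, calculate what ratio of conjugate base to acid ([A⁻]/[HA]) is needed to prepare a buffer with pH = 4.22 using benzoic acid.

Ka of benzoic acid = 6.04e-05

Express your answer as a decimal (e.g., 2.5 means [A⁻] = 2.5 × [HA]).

pKa = -log(6.04e-05) = 4.2190. pH = pKa + log([A⁻]/[HA]), so log([A⁻]/[HA]) = pH − pKa = 4.22 − 4.2190 = 0.0010. [A⁻]/[HA] = 10^(0.0010) = 1.00

[A⁻]/[HA] = 1.00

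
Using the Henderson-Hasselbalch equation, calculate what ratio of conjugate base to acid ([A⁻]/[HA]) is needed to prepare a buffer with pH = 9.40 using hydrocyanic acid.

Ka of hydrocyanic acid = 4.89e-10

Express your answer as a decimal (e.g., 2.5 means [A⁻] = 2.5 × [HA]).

pKa = -log(4.89e-10) = 9.3107. pH = pKa + log([A⁻]/[HA]), so log([A⁻]/[HA]) = pH − pKa = 9.40 − 9.3107 = 0.0893. [A⁻]/[HA] = 10^(0.0893) = 1.23

[A⁻]/[HA] = 1.23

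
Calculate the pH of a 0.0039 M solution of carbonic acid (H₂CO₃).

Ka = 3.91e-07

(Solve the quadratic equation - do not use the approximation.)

x² + Ka×x - Ka×C = 0. Using quadratic formula: [H⁺] = 3.8855e-05

pH = 4.41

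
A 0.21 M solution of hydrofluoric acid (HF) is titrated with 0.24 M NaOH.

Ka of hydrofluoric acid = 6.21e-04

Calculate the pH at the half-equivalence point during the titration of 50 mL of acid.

At half-equivalence [HA] = [A⁻], so Henderson-Hasselbalch gives pH = pKa = -log(6.21e-04) = 3.21.

pH = pKa = 3.21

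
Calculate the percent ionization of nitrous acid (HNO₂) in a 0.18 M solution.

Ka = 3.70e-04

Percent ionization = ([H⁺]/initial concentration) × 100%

Using Ka equilibrium: x² + Ka×x - Ka×C = 0. Solving: [H⁺] = 7.9780e-03. Percent = (7.9780e-03/0.18) × 100

Percent ionization = 4.43%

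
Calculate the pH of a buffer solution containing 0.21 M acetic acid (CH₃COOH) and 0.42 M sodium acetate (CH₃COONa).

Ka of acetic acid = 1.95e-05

pKa = -log(1.95e-05) = 4.71. pH = pKa + log([A⁻]/[HA]) = 4.71 + log(0.42/0.21)

pH = 5.01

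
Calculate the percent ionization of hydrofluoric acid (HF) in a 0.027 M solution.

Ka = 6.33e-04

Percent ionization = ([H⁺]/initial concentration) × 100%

Using Ka equilibrium: x² + Ka×x - Ka×C = 0. Solving: [H⁺] = 3.8297e-03. Percent = (3.8297e-03/0.027) × 100

Percent ionization = 14.2%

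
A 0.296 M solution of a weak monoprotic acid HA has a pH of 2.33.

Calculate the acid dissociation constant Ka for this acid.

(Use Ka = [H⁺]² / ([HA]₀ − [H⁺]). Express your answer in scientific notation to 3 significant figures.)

[H⁺] = 10^(−pH) = 10^(−2.33) = 4.677e-03 M. For HA ⇌ H⁺ + A⁻, Ka = [H⁺][A⁻]/[HA] = [H⁺]² / ([HA]₀ − [H⁺]) = (4.677e-03)² / (0.296 − 4.677e-03) = 7.51e-05.

K_a = 7.51e-05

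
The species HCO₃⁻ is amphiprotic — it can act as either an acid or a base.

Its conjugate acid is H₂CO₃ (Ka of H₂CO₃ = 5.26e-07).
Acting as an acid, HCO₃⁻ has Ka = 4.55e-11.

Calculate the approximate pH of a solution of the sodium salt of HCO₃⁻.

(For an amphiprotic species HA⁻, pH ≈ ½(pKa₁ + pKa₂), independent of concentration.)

pKa₁ = -log(5.26e-07) = 6.28; pKa₂ = -log(4.55e-11) = 10.34. For an amphiprotic species, pH ≈ ½(pKa₁ + pKa₂) = ½(6.28 + 10.34) = 8.31.

pH = 8.31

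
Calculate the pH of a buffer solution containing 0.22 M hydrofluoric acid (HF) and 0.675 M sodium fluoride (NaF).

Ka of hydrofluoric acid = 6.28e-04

pKa = -log(6.28e-04) = 3.20. pH = pKa + log([A⁻]/[HA]) = 3.20 + log(0.675/0.22)

pH = 3.69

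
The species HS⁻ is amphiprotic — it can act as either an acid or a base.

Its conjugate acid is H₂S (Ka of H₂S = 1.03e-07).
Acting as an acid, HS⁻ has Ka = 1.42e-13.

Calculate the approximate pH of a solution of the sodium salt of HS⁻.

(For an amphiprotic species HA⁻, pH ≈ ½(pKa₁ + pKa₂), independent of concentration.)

pKa₁ = -log(1.03e-07) = 6.99; pKa₂ = -log(1.42e-13) = 12.85. For an amphiprotic species, pH ≈ ½(pKa₁ + pKa₂) = ½(6.99 + 12.85) = 9.92.

pH = 9.92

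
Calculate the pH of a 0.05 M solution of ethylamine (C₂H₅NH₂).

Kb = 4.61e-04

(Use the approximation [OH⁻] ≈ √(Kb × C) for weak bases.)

[OH⁻] = √(Kb × C) = √(4.61e-04 × 0.05) = 4.8010e-03. pOH = 2.32, pH = 14 - pOH

pH = 11.68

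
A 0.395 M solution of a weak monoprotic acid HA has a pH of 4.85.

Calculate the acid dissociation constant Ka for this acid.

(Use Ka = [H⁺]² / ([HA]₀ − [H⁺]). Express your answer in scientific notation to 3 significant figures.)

[H⁺] = 10^(−pH) = 10^(−4.85) = 1.413e-05 M. For HA ⇌ H⁺ + A⁻, Ka = [H⁺][A⁻]/[HA] = [H⁺]² / ([HA]₀ − [H⁺]) = (1.413e-05)² / (0.395 − 1.413e-05) = 5.05e-10.

K_a = 5.05e-10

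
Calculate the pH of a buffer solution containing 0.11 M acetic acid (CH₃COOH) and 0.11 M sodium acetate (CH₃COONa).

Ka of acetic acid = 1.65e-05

pKa = -log(1.65e-05) = 4.78. pH = pKa + log([A⁻]/[HA]) = 4.78 + log(0.11/0.11)

pH = 4.78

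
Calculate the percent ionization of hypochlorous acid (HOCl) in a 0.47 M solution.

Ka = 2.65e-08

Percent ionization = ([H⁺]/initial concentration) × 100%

Using Ka equilibrium: x² + Ka×x - Ka×C = 0. Solving: [H⁺] = 1.1159e-04. Percent = (1.1159e-04/0.47) × 100

Percent ionization = 0.0237%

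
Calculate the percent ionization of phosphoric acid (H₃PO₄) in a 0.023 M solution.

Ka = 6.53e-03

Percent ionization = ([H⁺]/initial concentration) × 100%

Using Ka equilibrium: x² + Ka×x - Ka×C = 0. Solving: [H⁺] = 9.4177e-03. Percent = (9.4177e-03/0.023) × 100

Percent ionization = 40.9%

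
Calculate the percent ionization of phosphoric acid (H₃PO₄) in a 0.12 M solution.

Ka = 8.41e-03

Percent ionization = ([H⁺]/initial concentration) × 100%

Using Ka equilibrium: x² + Ka×x - Ka×C = 0. Solving: [H⁺] = 2.7840e-02. Percent = (2.7840e-02/0.12) × 100

Percent ionization = 23.2%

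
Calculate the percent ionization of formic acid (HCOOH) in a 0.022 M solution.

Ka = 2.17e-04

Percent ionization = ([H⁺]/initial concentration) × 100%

Using Ka equilibrium: x² + Ka×x - Ka×C = 0. Solving: [H⁺] = 2.0791e-03. Percent = (2.0791e-03/0.022) × 100

Percent ionization = 9.45%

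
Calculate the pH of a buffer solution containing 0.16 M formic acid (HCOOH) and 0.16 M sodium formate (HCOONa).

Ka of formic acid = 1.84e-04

pKa = -log(1.84e-04) = 3.74. pH = pKa + log([A⁻]/[HA]) = 3.74 + log(0.16/0.16)

pH = 3.74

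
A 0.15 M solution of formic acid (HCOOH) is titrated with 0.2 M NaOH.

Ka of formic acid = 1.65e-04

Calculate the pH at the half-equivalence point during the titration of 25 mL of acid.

At half-equivalence [HA] = [A⁻], so Henderson-Hasselbalch gives pH = pKa = -log(1.65e-04) = 3.78.

pH = pKa = 3.78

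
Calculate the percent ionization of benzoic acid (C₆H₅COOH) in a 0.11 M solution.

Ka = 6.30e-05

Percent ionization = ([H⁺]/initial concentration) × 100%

Using Ka equilibrium: x² + Ka×x - Ka×C = 0. Solving: [H⁺] = 2.6012e-03. Percent = (2.6012e-03/0.11) × 100

Percent ionization = 2.36%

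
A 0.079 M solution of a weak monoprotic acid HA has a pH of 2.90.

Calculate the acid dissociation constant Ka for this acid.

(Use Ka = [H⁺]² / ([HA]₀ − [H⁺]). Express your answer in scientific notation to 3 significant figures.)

[H⁺] = 10^(−pH) = 10^(−2.90) = 1.259e-03 M. For HA ⇌ H⁺ + A⁻, Ka = [H⁺][A⁻]/[HA] = [H⁺]² / ([HA]₀ − [H⁺]) = (1.259e-03)² / (0.079 − 1.259e-03) = 2.04e-05.

K_a = 2.04e-05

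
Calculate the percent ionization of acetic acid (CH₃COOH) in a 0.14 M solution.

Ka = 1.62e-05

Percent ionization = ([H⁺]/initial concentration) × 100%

Using Ka equilibrium: x² + Ka×x - Ka×C = 0. Solving: [H⁺] = 1.4979e-03. Percent = (1.4979e-03/0.14) × 100

Percent ionization = 1.07%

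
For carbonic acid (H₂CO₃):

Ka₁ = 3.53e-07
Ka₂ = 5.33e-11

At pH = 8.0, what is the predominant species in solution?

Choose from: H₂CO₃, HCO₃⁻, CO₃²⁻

pKa₁ = 6.45, pKa₂ = 10.27. For a polyprotic acid the predominant species crosses at each pKa: below pKa_n the protonated form dominates, above it the deprotonated form does. At pH = 8.0, the predominant species is HCO₃⁻.

HCO₃⁻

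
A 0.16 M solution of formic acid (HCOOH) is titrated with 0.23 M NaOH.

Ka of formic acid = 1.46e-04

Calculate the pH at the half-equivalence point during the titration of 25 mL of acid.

At half-equivalence [HA] = [A⁻], so Henderson-Hasselbalch gives pH = pKa = -log(1.46e-04) = 3.84.

pH = pKa = 3.84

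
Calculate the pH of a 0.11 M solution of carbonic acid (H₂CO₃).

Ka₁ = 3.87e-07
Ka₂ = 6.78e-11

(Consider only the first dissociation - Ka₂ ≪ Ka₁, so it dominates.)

First dissociation dominates. From Ka₁ = [H⁺][HA⁻]/[H₂A], x² + Ka₁·x − Ka₁·C = 0 with C = 0.11 M and Ka₁ = 3.87e-07. Solving: [H⁺] = (−Ka₁ + √(Ka₁² + 4·Ka₁·C)) / 2 = 2.0613e-04 M. pH = -log(2.0613e-04) = 3.69.

pH = 3.69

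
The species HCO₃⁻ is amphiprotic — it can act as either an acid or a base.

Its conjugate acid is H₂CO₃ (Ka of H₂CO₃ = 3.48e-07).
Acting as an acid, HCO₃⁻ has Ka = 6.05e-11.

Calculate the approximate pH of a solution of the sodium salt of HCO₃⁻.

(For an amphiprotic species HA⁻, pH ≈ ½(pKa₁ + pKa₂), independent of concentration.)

pKa₁ = -log(3.48e-07) = 6.46; pKa₂ = -log(6.05e-11) = 10.22. For an amphiprotic species, pH ≈ ½(pKa₁ + pKa₂) = ½(6.46 + 10.22) = 8.34.

pH = 8.34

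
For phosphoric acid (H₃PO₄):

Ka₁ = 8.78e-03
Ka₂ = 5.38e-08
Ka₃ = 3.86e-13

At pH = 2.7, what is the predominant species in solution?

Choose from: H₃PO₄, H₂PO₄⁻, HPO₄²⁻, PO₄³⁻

pKa₁ = 2.06, pKa₂ = 7.27, pKa₃ = 12.41. For a polyprotic acid the predominant species crosses at each pKa: below pKa_n the protonated form dominates, above it the deprotonated form does. At pH = 2.7, the predominant species is H₂PO₄⁻.

H₂PO₄⁻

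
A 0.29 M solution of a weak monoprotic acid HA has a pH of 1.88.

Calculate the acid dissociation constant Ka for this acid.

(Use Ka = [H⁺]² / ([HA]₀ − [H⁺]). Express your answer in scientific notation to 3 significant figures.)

[H⁺] = 10^(−pH) = 10^(−1.88) = 1.318e-02 M. For HA ⇌ H⁺ + A⁻, Ka = [H⁺][A⁻]/[HA] = [H⁺]² / ([HA]₀ − [H⁺]) = (1.318e-02)² / (0.29 − 1.318e-02) = 6.28e-04.

K_a = 6.28e-04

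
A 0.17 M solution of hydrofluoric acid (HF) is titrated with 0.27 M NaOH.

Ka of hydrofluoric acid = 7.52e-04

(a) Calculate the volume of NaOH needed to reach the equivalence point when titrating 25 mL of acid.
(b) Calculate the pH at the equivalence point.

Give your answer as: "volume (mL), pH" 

moles acid = 0.17 × 25/1000 = 0.00425 mol; V_base = moles/0.27 × 1000 = 15.7 mL. At equivalence only the conjugate base is present: [A⁻] = 0.00425/0.041 = 1.0432e-01 M. Kb = Kw/Ka = 1.33e-11; [OH⁻] = √(Kb × [A⁻]) = 1.1778e-06; pOH = 5.93; pH = 14 - pOH = 8.07.

V = 15.7 mL, pH = 8.07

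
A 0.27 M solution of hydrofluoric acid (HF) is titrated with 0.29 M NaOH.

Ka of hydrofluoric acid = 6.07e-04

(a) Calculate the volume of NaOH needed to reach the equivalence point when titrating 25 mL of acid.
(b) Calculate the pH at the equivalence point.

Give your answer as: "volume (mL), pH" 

moles acid = 0.27 × 25/1000 = 0.00675 mol; V_base = moles/0.29 × 1000 = 23.3 mL. At equivalence only the conjugate base is present: [A⁻] = 0.00675/0.048 = 1.3982e-01 M. Kb = Kw/Ka = 1.65e-11; [OH⁻] = √(Kb × [A⁻]) = 1.5177e-06; pOH = 5.82; pH = 14 - pOH = 8.18.

V = 23.3 mL, pH = 8.18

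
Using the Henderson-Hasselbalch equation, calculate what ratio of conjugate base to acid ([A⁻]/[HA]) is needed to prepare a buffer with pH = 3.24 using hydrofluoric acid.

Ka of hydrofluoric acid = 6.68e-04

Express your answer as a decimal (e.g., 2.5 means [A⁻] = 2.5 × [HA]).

pKa = -log(6.68e-04) = 3.1752. pH = pKa + log([A⁻]/[HA]), so log([A⁻]/[HA]) = pH − pKa = 3.24 − 3.1752 = 0.0648. [A⁻]/[HA] = 10^(0.0648) = 1.16

[A⁻]/[HA] = 1.16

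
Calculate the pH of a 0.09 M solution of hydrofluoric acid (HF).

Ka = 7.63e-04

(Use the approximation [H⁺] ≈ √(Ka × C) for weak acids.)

[H⁺] = √(Ka × C) = √(7.63e-04 × 0.09) = 8.2867e-03. pH = -log(8.2867e-03)

pH = 2.08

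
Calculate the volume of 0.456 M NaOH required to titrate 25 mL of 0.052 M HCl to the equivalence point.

At equivalence: moles acid = moles base. moles HCl = 0.052 × 25/1000 = 0.0013 mol. V_base = moles / 0.456 × 1000 = 2.9 mL.

V_{base} = 2.9 mL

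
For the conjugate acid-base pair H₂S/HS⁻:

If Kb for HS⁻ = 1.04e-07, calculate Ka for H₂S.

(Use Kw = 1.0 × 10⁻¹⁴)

For a conjugate pair Ka × Kb = Kw, so Ka = Kw/Kb = 1.0 × 10⁻¹⁴ / 1.04e-07 = 9.62e-08.

K_a = 9.62e-08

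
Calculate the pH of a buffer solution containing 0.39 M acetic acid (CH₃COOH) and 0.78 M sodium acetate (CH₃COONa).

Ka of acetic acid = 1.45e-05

pKa = -log(1.45e-05) = 4.84. pH = pKa + log([A⁻]/[HA]) = 4.84 + log(0.78/0.39)

pH = 5.14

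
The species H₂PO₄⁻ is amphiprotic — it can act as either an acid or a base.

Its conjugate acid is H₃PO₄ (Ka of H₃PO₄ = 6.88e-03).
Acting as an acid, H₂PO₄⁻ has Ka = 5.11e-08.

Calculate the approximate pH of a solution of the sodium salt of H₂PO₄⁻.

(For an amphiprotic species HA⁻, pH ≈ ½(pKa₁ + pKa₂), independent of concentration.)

pKa₁ = -log(6.88e-03) = 2.16; pKa₂ = -log(5.11e-08) = 7.29. For an amphiprotic species, pH ≈ ½(pKa₁ + pKa₂) = ½(2.16 + 7.29) = 4.73.

pH = 4.73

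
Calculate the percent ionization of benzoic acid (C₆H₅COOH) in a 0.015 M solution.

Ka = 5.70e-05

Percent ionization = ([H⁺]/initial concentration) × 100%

Using Ka equilibrium: x² + Ka×x - Ka×C = 0. Solving: [H⁺] = 8.9660e-04. Percent = (8.9660e-04/0.015) × 100

Percent ionization = 5.98%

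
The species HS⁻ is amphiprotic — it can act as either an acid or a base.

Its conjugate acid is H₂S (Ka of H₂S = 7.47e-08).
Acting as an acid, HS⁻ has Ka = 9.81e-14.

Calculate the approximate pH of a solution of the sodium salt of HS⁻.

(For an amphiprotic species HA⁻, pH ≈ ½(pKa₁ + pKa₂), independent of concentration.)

pKa₁ = -log(7.47e-08) = 7.13; pKa₂ = -log(9.81e-14) = 13.01. For an amphiprotic species, pH ≈ ½(pKa₁ + pKa₂) = ½(7.13 + 13.01) = 10.07.

pH = 10.07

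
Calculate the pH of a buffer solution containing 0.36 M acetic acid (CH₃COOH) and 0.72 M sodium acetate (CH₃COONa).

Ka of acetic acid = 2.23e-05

pKa = -log(2.23e-05) = 4.65. pH = pKa + log([A⁻]/[HA]) = 4.65 + log(0.72/0.36)

pH = 4.95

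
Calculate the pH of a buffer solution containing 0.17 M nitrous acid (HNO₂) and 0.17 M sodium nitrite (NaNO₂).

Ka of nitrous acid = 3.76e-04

pKa = -log(3.76e-04) = 3.42. pH = pKa + log([A⁻]/[HA]) = 3.42 + log(0.17/0.17)

pH = 3.42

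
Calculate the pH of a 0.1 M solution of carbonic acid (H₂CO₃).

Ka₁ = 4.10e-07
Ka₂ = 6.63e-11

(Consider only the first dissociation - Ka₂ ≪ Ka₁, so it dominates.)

First dissociation dominates. From Ka₁ = [H⁺][HA⁻]/[H₂A], x² + Ka₁·x − Ka₁·C = 0 with C = 0.1 M and Ka₁ = 4.10e-07. Solving: [H⁺] = (−Ka₁ + √(Ka₁² + 4·Ka₁·C)) / 2 = 2.0228e-04 M. pH = -log(2.0228e-04) = 3.69.

pH = 3.69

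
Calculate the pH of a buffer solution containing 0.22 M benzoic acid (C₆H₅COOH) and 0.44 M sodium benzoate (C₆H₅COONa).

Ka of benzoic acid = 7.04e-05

pKa = -log(7.04e-05) = 4.15. pH = pKa + log([A⁻]/[HA]) = 4.15 + log(0.44/0.22)

pH = 4.45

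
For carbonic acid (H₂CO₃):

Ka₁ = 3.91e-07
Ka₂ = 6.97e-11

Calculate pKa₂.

pKa₂ = -log(Ka₂) = -log(6.97e-11) = 10.16.

pK_{a2} = 10.16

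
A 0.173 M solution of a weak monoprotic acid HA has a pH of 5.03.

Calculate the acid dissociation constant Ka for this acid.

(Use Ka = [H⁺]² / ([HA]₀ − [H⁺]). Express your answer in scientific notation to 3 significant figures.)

[H⁺] = 10^(−pH) = 10^(−5.03) = 9.333e-06 M. For HA ⇌ H⁺ + A⁻, Ka = [H⁺][A⁻]/[HA] = [H⁺]² / ([HA]₀ − [H⁺]) = (9.333e-06)² / (0.173 − 9.333e-06) = 5.03e-10.

K_a = 5.03e-10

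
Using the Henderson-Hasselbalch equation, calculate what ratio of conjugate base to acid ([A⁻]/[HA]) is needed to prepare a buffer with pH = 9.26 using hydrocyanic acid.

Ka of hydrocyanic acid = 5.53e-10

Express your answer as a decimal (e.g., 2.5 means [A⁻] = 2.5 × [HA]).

pKa = -log(5.53e-10) = 9.2573. pH = pKa + log([A⁻]/[HA]), so log([A⁻]/[HA]) = pH − pKa = 9.26 − 9.2573 = 0.0027. [A⁻]/[HA] = 10^(0.0027) = 1.01

[A⁻]/[HA] = 1.01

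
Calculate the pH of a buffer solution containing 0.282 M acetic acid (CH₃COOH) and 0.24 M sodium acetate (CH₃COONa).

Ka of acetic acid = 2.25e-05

pKa = -log(2.25e-05) = 4.65. pH = pKa + log([A⁻]/[HA]) = 4.65 + log(0.24/0.282)

pH = 4.58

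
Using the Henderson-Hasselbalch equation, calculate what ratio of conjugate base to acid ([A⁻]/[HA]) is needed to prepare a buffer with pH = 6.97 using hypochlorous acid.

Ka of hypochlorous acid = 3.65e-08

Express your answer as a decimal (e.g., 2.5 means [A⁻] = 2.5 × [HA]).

pKa = -log(3.65e-08) = 7.4377. pH = pKa + log([A⁻]/[HA]), so log([A⁻]/[HA]) = pH − pKa = 6.97 − 7.4377 = -0.4677. [A⁻]/[HA] = 10^(-0.4677) = 0.341

[A⁻]/[HA] = 0.341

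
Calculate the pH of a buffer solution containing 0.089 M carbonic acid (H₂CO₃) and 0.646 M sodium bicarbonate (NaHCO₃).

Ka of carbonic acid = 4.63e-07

pKa = -log(4.63e-07) = 6.33. pH = pKa + log([A⁻]/[HA]) = 6.33 + log(0.646/0.089)

pH = 7.20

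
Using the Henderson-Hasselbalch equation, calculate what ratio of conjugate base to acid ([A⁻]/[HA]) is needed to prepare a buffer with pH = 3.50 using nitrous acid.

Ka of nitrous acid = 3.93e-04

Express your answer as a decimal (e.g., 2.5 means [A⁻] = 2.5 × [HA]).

pKa = -log(3.93e-04) = 3.4056. pH = pKa + log([A⁻]/[HA]), so log([A⁻]/[HA]) = pH − pKa = 3.50 − 3.4056 = 0.0944. [A⁻]/[HA] = 10^(0.0944) = 1.24

[A⁻]/[HA] = 1.24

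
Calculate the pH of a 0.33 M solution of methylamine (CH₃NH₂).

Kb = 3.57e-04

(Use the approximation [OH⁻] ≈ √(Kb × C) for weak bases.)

[OH⁻] = √(Kb × C) = √(3.57e-04 × 0.33) = 1.0854e-02. pOH = 1.96, pH = 14 - pOH

pH = 12.04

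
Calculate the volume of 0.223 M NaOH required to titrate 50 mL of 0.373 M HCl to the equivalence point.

At equivalence: moles acid = moles base. moles HCl = 0.373 × 50/1000 = 0.01865 mol. V_base = moles / 0.223 × 1000 = 83.6 mL.

V_{base} = 83.6 mL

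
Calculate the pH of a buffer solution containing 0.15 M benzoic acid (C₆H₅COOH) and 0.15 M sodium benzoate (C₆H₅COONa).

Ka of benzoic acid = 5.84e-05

pKa = -log(5.84e-05) = 4.23. pH = pKa + log([A⁻]/[HA]) = 4.23 + log(0.15/0.15)

pH = 4.23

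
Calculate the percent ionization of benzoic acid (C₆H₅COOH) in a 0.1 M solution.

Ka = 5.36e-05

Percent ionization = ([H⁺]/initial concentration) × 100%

Using Ka equilibrium: x² + Ka×x - Ka×C = 0. Solving: [H⁺] = 2.2885e-03. Percent = (2.2885e-03/0.1) × 100

Percent ionization = 2.29%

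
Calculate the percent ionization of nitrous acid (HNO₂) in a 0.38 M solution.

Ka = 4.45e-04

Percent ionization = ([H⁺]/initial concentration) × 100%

Using Ka equilibrium: x² + Ka×x - Ka×C = 0. Solving: [H⁺] = 1.2783e-02. Percent = (1.2783e-02/0.38) × 100

Percent ionization = 3.36%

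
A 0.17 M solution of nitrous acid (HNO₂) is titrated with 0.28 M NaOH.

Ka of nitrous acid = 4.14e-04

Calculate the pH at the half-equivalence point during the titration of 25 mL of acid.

At half-equivalence [HA] = [A⁻], so Henderson-Hasselbalch gives pH = pKa = -log(4.14e-04) = 3.38.

pH = pKa = 3.38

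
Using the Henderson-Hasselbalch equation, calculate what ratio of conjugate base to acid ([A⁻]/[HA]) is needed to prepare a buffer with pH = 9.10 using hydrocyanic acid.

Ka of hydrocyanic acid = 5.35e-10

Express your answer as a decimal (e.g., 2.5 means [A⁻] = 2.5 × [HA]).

pKa = -log(5.35e-10) = 9.2716. pH = pKa + log([A⁻]/[HA]), so log([A⁻]/[HA]) = pH − pKa = 9.10 − 9.2716 = -0.1716. [A⁻]/[HA] = 10^(-0.1716) = 0.674

[A⁻]/[HA] = 0.674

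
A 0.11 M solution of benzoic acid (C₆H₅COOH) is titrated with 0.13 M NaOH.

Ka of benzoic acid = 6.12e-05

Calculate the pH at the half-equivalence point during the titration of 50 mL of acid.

At half-equivalence [HA] = [A⁻], so Henderson-Hasselbalch gives pH = pKa = -log(6.12e-05) = 4.21.

pH = pKa = 4.21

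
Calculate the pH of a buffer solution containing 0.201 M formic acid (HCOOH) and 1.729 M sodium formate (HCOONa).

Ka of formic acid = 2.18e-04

pKa = -log(2.18e-04) = 3.66. pH = pKa + log([A⁻]/[HA]) = 3.66 + log(1.729/0.201)

pH = 4.60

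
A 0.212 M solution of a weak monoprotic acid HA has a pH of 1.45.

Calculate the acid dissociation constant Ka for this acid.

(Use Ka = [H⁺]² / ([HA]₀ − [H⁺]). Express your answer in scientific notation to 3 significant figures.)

[H⁺] = 10^(−pH) = 10^(−1.45) = 3.548e-02 M. For HA ⇌ H⁺ + A⁻, Ka = [H⁺][A⁻]/[HA] = [H⁺]² / ([HA]₀ − [H⁺]) = (3.548e-02)² / (0.212 − 3.548e-02) = 7.13e-03.

K_a = 7.13e-03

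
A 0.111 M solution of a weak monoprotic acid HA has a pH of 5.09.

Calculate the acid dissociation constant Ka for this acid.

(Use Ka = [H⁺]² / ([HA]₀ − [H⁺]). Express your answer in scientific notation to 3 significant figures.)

[H⁺] = 10^(−pH) = 10^(−5.09) = 8.128e-06 M. For HA ⇌ H⁺ + A⁻, Ka = [H⁺][A⁻]/[HA] = [H⁺]² / ([HA]₀ − [H⁺]) = (8.128e-06)² / (0.111 − 8.128e-06) = 5.95e-10.

K_a = 5.95e-10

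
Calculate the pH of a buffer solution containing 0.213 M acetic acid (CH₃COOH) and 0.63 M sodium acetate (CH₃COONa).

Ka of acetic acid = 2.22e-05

pKa = -log(2.22e-05) = 4.65. pH = pKa + log([A⁻]/[HA]) = 4.65 + log(0.63/0.213)

pH = 5.12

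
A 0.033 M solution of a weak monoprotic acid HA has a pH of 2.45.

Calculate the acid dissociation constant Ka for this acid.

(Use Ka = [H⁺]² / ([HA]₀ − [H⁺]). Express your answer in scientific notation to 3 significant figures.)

[H⁺] = 10^(−pH) = 10^(−2.45) = 3.548e-03 M. For HA ⇌ H⁺ + A⁻, Ka = [H⁺][A⁻]/[HA] = [H⁺]² / ([HA]₀ − [H⁺]) = (3.548e-03)² / (0.033 − 3.548e-03) = 4.27e-04.

K_a = 4.27e-04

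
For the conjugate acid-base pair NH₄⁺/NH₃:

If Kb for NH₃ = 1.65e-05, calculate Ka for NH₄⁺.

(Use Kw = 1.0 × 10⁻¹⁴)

For a conjugate pair Ka × Kb = Kw, so Ka = Kw/Kb = 1.0 × 10⁻¹⁴ / 1.65e-05 = 6.06e-10.

K_a = 6.06e-10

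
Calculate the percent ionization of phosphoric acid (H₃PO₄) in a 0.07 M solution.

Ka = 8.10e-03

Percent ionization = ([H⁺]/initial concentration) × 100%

Using Ka equilibrium: x² + Ka×x - Ka×C = 0. Solving: [H⁺] = 2.0104e-02. Percent = (2.0104e-02/0.07) × 100

Percent ionization = 28.7%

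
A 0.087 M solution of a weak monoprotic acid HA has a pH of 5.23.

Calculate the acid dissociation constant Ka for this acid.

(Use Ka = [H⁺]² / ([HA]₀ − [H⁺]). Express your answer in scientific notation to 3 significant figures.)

[H⁺] = 10^(−pH) = 10^(−5.23) = 5.888e-06 M. For HA ⇌ H⁺ + A⁻, Ka = [H⁺][A⁻]/[HA] = [H⁺]² / ([HA]₀ − [H⁺]) = (5.888e-06)² / (0.087 − 5.888e-06) = 3.99e-10.

K_a = 3.99e-10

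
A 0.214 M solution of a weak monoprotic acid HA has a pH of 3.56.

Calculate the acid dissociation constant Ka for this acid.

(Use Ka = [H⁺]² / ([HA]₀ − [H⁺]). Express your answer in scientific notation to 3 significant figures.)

[H⁺] = 10^(−pH) = 10^(−3.56) = 2.754e-04 M. For HA ⇌ H⁺ + A⁻, Ka = [H⁺][A⁻]/[HA] = [H⁺]² / ([HA]₀ − [H⁺]) = (2.754e-04)² / (0.214 − 2.754e-04) = 3.55e-07.

K_a = 3.55e-07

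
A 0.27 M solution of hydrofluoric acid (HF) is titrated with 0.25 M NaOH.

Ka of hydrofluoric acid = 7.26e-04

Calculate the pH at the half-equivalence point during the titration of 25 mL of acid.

At half-equivalence [HA] = [A⁻], so Henderson-Hasselbalch gives pH = pKa = -log(7.26e-04) = 3.14.

pH = pKa = 3.14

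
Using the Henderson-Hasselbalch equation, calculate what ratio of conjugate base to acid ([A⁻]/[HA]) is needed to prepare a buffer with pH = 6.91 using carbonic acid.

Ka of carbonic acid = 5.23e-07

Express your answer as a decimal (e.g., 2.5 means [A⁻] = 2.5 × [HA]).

pKa = -log(5.23e-07) = 6.2815. pH = pKa + log([A⁻]/[HA]), so log([A⁻]/[HA]) = pH − pKa = 6.91 − 6.2815 = 0.6285. [A⁻]/[HA] = 10^(0.6285) = 4.25

[A⁻]/[HA] = 4.25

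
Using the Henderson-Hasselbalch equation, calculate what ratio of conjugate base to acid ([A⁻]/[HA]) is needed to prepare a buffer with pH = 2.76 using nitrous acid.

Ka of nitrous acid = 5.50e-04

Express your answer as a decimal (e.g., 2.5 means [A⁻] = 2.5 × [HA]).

pKa = -log(5.50e-04) = 3.2596. pH = pKa + log([A⁻]/[HA]), so log([A⁻]/[HA]) = pH − pKa = 2.76 − 3.2596 = -0.4996. [A⁻]/[HA] = 10^(-0.4996) = 0.316

[A⁻]/[HA] = 0.316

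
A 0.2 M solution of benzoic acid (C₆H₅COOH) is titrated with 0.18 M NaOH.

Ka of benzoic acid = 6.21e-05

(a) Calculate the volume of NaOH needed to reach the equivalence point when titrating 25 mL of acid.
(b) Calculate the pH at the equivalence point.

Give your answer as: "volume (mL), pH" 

moles acid = 0.2 × 25/1000 = 0.005 mol; V_base = moles/0.18 × 1000 = 27.8 mL. At equivalence only the conjugate base is present: [A⁻] = 0.005/0.053 = 9.4737e-02 M. Kb = Kw/Ka = 1.61e-10; [OH⁻] = √(Kb × [A⁻]) = 3.9058e-06; pOH = 5.41; pH = 14 - pOH = 8.59.

V = 27.8 mL, pH = 8.59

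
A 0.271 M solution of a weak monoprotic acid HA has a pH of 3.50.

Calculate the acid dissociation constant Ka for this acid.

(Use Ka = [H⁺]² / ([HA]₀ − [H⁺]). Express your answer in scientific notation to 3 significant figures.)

[H⁺] = 10^(−pH) = 10^(−3.50) = 3.162e-04 M. For HA ⇌ H⁺ + A⁻, Ka = [H⁺][A⁻]/[HA] = [H⁺]² / ([HA]₀ − [H⁺]) = (3.162e-04)² / (0.271 − 3.162e-04) = 3.69e-07.

K_a = 3.69e-07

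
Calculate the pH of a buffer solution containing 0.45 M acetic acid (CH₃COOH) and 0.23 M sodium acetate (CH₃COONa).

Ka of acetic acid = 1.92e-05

pKa = -log(1.92e-05) = 4.72. pH = pKa + log([A⁻]/[HA]) = 4.72 + log(0.23/0.45)

pH = 4.43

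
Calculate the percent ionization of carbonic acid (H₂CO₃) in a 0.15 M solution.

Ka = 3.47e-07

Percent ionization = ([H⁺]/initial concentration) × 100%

Using Ka equilibrium: x² + Ka×x - Ka×C = 0. Solving: [H⁺] = 2.2797e-04. Percent = (2.2797e-04/0.15) × 100

Percent ionization = 0.152%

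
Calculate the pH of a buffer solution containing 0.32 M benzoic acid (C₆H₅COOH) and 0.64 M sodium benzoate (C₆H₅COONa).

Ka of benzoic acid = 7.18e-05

pKa = -log(7.18e-05) = 4.14. pH = pKa + log([A⁻]/[HA]) = 4.14 + log(0.64/0.32)

pH = 4.44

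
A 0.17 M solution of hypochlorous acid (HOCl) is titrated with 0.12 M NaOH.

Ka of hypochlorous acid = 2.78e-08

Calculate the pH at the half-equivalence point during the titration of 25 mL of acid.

At half-equivalence [HA] = [A⁻], so Henderson-Hasselbalch gives pH = pKa = -log(2.78e-08) = 7.56.

pH = pKa = 7.56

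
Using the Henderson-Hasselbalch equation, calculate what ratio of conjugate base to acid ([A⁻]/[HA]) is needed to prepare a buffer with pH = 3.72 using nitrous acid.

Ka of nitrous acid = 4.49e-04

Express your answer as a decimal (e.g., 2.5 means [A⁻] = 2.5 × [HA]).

pKa = -log(4.49e-04) = 3.3478. pH = pKa + log([A⁻]/[HA]), so log([A⁻]/[HA]) = pH − pKa = 3.72 − 3.3478 = 0.3722. [A⁻]/[HA] = 10^(0.3722) = 2.36

[A⁻]/[HA] = 2.36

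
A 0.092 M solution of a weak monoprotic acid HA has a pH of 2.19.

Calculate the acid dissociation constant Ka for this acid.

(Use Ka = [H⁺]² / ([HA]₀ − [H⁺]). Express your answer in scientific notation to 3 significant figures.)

[H⁺] = 10^(−pH) = 10^(−2.19) = 6.457e-03 M. For HA ⇌ H⁺ + A⁻, Ka = [H⁺][A⁻]/[HA] = [H⁺]² / ([HA]₀ − [H⁺]) = (6.457e-03)² / (0.092 − 6.457e-03) = 4.87e-04.

K_a = 4.87e-04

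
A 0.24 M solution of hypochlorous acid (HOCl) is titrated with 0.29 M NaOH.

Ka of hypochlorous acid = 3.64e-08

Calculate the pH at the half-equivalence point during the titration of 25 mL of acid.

At half-equivalence [HA] = [A⁻], so Henderson-Hasselbalch gives pH = pKa = -log(3.64e-08) = 7.44.

pH = pKa = 7.44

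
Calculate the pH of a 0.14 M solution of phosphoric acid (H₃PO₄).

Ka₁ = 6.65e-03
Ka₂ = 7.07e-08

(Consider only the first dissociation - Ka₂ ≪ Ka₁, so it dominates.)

First dissociation dominates. From Ka₁ = [H⁺][HA⁻]/[H₂A], x² + Ka₁·x − Ka₁·C = 0 with C = 0.14 M and Ka₁ = 6.65e-03. Solving: [H⁺] = (−Ka₁ + √(Ka₁² + 4·Ka₁·C)) / 2 = 2.7368e-02 M. pH = -log(2.7368e-02) = 1.56.

pH = 1.56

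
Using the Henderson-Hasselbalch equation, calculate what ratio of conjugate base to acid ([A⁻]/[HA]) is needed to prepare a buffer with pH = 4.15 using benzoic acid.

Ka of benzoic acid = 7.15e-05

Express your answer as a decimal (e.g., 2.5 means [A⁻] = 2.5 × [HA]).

pKa = -log(7.15e-05) = 4.1457. pH = pKa + log([A⁻]/[HA]), so log([A⁻]/[HA]) = pH − pKa = 4.15 − 4.1457 = 0.0043. [A⁻]/[HA] = 10^(0.0043) = 1.01

[A⁻]/[HA] = 1.01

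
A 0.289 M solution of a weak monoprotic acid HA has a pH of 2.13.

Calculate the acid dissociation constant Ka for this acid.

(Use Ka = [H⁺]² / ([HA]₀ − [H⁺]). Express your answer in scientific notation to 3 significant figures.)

[H⁺] = 10^(−pH) = 10^(−2.13) = 7.413e-03 M. For HA ⇌ H⁺ + A⁻, Ka = [H⁺][A⁻]/[HA] = [H⁺]² / ([HA]₀ − [H⁺]) = (7.413e-03)² / (0.289 − 7.413e-03) = 1.95e-04.

K_a = 1.95e-04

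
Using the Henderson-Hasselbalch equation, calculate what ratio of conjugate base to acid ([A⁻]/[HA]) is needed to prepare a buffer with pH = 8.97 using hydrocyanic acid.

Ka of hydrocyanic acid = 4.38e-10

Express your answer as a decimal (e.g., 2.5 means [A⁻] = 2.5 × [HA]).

pKa = -log(4.38e-10) = 9.3585. pH = pKa + log([A⁻]/[HA]), so log([A⁻]/[HA]) = pH − pKa = 8.97 − 9.3585 = -0.3885. [A⁻]/[HA] = 10^(-0.3885) = 0.409

[A⁻]/[HA] = 0.409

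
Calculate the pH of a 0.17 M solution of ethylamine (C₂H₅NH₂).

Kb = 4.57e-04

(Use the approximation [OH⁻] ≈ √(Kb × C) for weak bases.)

[OH⁻] = √(Kb × C) = √(4.57e-04 × 0.17) = 8.8142e-03. pOH = 2.05, pH = 14 - pOH

pH = 11.95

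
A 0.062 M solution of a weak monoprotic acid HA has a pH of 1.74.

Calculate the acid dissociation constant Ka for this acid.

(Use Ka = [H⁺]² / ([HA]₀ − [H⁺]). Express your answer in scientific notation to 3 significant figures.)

[H⁺] = 10^(−pH) = 10^(−1.74) = 1.820e-02 M. For HA ⇌ H⁺ + A⁻, Ka = [H⁺][A⁻]/[HA] = [H⁺]² / ([HA]₀ − [H⁺]) = (1.820e-02)² / (0.062 − 1.820e-02) = 7.56e-03.

K_a = 7.56e-03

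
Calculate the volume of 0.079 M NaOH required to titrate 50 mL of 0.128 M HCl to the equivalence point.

At equivalence: moles acid = moles base. moles HCl = 0.128 × 50/1000 = 0.0064 mol. V_base = moles / 0.079 × 1000 = 81.0 mL.

V_{base} = 81.0 mL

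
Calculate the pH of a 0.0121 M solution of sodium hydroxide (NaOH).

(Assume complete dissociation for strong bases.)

[OH⁻] = 0.0121 M for strong base. pOH = -log[OH⁻] = 1.92, pH = 14 - pOH

pH = 12.08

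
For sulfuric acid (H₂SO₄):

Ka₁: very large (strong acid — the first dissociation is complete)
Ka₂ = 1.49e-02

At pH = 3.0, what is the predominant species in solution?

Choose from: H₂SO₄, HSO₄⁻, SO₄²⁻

The first dissociation is complete, so H₂SO₄ itself is never the predominant species in water; pKa₂ = -log(1.49e-02) = 1.83. For a polyprotic acid the predominant species crosses at each pKa: below pKa_n the protonated form dominates, above it the deprotonated form does. At pH = 3.0, the predominant species is SO₄²⁻.

SO₄²⁻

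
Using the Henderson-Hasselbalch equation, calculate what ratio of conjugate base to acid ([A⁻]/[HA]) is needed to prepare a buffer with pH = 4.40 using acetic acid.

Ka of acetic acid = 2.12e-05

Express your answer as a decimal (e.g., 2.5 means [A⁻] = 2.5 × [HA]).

pKa = -log(2.12e-05) = 4.6737. pH = pKa + log([A⁻]/[HA]), so log([A⁻]/[HA]) = pH − pKa = 4.40 − 4.6737 = -0.2737. [A⁻]/[HA] = 10^(-0.2737) = 0.533

[A⁻]/[HA] = 0.533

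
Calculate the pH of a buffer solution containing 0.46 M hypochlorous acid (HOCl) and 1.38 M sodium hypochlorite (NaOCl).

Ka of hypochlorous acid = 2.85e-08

pKa = -log(2.85e-08) = 7.55. pH = pKa + log([A⁻]/[HA]) = 7.55 + log(1.38/0.46)

pH = 8.02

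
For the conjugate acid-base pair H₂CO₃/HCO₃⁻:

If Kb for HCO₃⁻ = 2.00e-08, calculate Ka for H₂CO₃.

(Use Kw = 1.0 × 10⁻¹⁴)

For a conjugate pair Ka × Kb = Kw, so Ka = Kw/Kb = 1.0 × 10⁻¹⁴ / 2.00e-08 = 5.00e-07.

K_a = 5.00e-07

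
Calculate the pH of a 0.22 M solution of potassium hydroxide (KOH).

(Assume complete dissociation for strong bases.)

[OH⁻] = 0.22 M for strong base. pOH = -log[OH⁻] = 0.66, pH = 14 - pOH

pH = 13.34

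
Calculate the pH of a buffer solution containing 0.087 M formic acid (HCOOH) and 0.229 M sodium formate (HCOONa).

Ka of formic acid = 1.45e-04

pKa = -log(1.45e-04) = 3.84. pH = pKa + log([A⁻]/[HA]) = 3.84 + log(0.229/0.087)

pH = 4.26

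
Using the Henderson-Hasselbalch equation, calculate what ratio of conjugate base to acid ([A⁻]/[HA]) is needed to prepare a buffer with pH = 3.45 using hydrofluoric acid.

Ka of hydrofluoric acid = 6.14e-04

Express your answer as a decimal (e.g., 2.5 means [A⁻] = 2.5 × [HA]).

pKa = -log(6.14e-04) = 3.2118. pH = pKa + log([A⁻]/[HA]), so log([A⁻]/[HA]) = pH − pKa = 3.45 − 3.2118 = 0.2382. [A⁻]/[HA] = 10^(0.2382) = 1.73

[A⁻]/[HA] = 1.73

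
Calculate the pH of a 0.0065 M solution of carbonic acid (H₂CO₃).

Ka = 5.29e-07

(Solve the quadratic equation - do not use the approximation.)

x² + Ka×x - Ka×C = 0. Using quadratic formula: [H⁺] = 5.8375e-05

pH = 4.23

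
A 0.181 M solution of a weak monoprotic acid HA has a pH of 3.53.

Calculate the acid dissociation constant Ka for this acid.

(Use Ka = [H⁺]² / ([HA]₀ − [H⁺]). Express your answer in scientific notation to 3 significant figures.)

[H⁺] = 10^(−pH) = 10^(−3.53) = 2.951e-04 M. For HA ⇌ H⁺ + A⁻, Ka = [H⁺][A⁻]/[HA] = [H⁺]² / ([HA]₀ − [H⁺]) = (2.951e-04)² / (0.181 − 2.951e-04) = 4.82e-07.

K_a = 4.82e-07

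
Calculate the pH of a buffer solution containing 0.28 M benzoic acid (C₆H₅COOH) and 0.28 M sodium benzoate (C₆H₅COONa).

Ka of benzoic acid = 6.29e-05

pKa = -log(6.29e-05) = 4.20. pH = pKa + log([A⁻]/[HA]) = 4.20 + log(0.28/0.28)

pH = 4.20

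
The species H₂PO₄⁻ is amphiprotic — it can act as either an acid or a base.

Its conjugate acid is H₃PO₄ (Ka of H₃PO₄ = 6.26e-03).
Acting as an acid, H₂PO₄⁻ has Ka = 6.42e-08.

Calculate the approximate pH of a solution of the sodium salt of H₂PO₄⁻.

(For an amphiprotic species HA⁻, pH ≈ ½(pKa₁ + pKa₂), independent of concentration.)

pKa₁ = -log(6.26e-03) = 2.20; pKa₂ = -log(6.42e-08) = 7.19. For an amphiprotic species, pH ≈ ½(pKa₁ + pKa₂) = ½(2.20 + 7.19) = 4.70.

pH = 4.70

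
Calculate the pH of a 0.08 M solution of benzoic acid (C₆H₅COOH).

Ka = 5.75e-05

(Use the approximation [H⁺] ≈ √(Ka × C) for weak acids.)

[H⁺] = √(Ka × C) = √(5.75e-05 × 0.08) = 2.1448e-03. pH = -log(2.1448e-03)

pH = 2.67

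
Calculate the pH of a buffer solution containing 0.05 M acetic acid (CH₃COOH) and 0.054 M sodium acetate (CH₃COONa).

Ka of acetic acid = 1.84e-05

pKa = -log(1.84e-05) = 4.74. pH = pKa + log([A⁻]/[HA]) = 4.74 + log(0.054/0.05)

pH = 4.77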